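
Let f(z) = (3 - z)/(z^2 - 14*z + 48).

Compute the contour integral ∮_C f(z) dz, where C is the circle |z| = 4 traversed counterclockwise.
0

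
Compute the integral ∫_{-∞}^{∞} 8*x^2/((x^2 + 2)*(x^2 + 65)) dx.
8*pi*(-sqrt(2) + sqrt(65))/63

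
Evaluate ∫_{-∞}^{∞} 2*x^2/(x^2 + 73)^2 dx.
Let f(z) = 2*z^2/(z^2 + 73)^2. The denominator has no real zeros and deg Q - deg P = 2 ≥ 2, so the integral of f over the upper semicircle |z| = R tends to 0 as R → ∞. Closing the contour in the upper half-plane,
  ∫_{-∞}^{∞} f(x) dx = 2πi · Σ Res(f, z_k)  over the poles with Im z_k > 0.

Zeros of the denominator: z^2 + 73 = 0 gives z = ±sqrt(73)*I.
Upper half-plane: z = sqrt(73)*I (a pole of order 2).

Write f(z) = g(z)/(z - sqrt(73)*I)^2 with g(z) = 2*z^2/(z + sqrt(73)*I)^2. For a double pole, Res(f, z₀) = g'(z₀):
  g'(z) = 4*sqrt(73)*I*z/(z + sqrt(73)*I)^3
  Res(f, sqrt(73)*I) = g'(sqrt(73)*I) = -sqrt(73)*I/146

∫_{-∞}^{∞} f(x) dx = 2πi · (-sqrt(73)*I/146) = sqrt(73)*pi/73

Final answer: sqrt(73)*pi/73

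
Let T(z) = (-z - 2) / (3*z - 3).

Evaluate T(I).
Substitute z = I:
  numerator:   -(I) - 2 = -2 - I
  denominator: 3*(I) - 3 = -3 + 3*I
T(I) = (-2 - I)/(-3 + 3*I); multiplying numerator and denominator by the conjugate -3 - 3*I gives (3 + 9*I)/18 = 1/6 + I/2

Final answer: 1/6 + I/2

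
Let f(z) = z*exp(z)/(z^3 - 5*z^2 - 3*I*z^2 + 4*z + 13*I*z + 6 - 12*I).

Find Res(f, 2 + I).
Write f(z) = P(z)/Q(z) with P(z) = z*exp(z) and Q(z) = z^3 - 5*z^2 - 3*I*z^2 + 4*z + 13*I*z + 6 - 12*I.
The denominator factors as Q(z) = (z - 3)*(z - 2 - I)*(z - 2*I), so z = 2 + I is a simple zero of Q and P is analytic there; z = 2 + I is therefore a simple pole and
  Res(f, z₀) = P(z₀)/Q'(z₀).

Q'(z) = 3*z^2 - 10*z - 6*I*z + 4 + 13*I, so Q'(2 + I) = -1 + 3*I.
P(2 + I) = (2 + I)*exp(2 + I).

Res(f, 2 + I) = ((2 + I)*exp(2 + I))/(-1 + 3*I) = (1/10 - 7*I/10)*exp(2 + I)

Final answer: (1/10 - 7*I/10)*exp(2 + I)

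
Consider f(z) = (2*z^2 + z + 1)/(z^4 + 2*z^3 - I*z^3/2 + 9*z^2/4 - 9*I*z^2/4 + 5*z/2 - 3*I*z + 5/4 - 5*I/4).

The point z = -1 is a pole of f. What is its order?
Factor the denominator:
  z^4 + 2*z^3 - I*z^3/2 + 9*z^2/4 - 9*I*z^2/4 + 5*z/2 - 3*I*z + 5/4 - 5*I/4 = (z + 1)^2*(z - 1/2 - 3*I/2)*(z + 1/2 + I)

The numerator P(z) = 2*z^2 + z + 1 has P(-1) = 2 ≠ 0, so no factor of (z + 1) cancels.
Near z = -1 we can therefore write f(z) = g(z)/(z + 1)^2 with g analytic at -1 and g(-1) ≠ 0 (g is the numerator divided by the remaining denominator factors).

Hence z = -1 is a pole of order 2.

Final answer: 2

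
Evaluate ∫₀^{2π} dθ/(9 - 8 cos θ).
Call the integral J. The integrand is 2π-periodic and we integrate over a full period, so shifting θ does not change the value (θ → θ + π flips the sign of the trig term). Hence
  J = ∫₀^{2π} dθ/(9 + 8 cos θ).
Put z = e^{iθ}: then cos θ = (z + 1/z)/2, dθ = dz/(iz), and z runs once counterclockwise around |z| = 1:
  J = ∮_{|z|=1} 1/(9 + 8*(z + 1/z)/2) · dz/(iz) = (2/i) ∮_{|z|=1} dz/(8*z^2 + 18*z + 8).
The roots of 8*z^2 + 18*z + 8 are z = (-9 ± sqrt(9^2 - 8^2))/8, with sqrt(17) = sqrt(17); their product is 1, so only z₊ = -9/8 + sqrt(17)/8 lies inside the unit circle (z₋ = -9/8 - sqrt(17)/8 lies outside).
z₊ is a simple zero of q(z) = 8*z^2 + 18*z + 8, so Res(1/q, z₊) = 1/q'(z₊) with q'(z) = 16*z + 18; and q'(z₊) = 8*(z₊ - z₋) = 2*sqrt(17).
Therefore J = (2/i) · 2πi · 1/(2*sqrt(17)) = 2*pi/(sqrt(17)) = 2*sqrt(17)*pi/17

Final answer: 2*sqrt(17)*pi/17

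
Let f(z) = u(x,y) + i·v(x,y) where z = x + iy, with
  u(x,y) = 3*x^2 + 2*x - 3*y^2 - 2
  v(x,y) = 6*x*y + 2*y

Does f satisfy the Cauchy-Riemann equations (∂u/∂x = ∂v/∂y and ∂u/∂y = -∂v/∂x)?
∂u/∂x = 6*x + 2
∂v/∂y = 6*x + 2
∂u/∂y = -6*y
∂v/∂x = 6*y
∂u/∂x = ∂v/∂y and ∂u/∂y = -∂v/∂x hold identically; f is analytic.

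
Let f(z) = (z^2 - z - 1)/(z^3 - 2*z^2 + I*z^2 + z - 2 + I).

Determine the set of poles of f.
{-I, I, 2 - I}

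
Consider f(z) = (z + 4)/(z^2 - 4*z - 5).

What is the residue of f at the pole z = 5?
3/2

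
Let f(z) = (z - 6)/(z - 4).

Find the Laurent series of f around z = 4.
Put w = z - (4), i.e. z = w + 4. The denominator is w, so it suffices to rewrite the numerator in powers of w.

P(z) = z - 6
P(w + 4) = -2 + w

Dividing each term by w:
  f = -2/w + 1

Substituting back w = z - 4:
  f(z) = -2/(z - 4) + 1

The series is finite because the numerator is a polynomial; the negative powers form the principal part, and the coefficient of 1/(z - 4) gives Res(f, 4) = -2.

Final answer: -2/(z - 4) + 1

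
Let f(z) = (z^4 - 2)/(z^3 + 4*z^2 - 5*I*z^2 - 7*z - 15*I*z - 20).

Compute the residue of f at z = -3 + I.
-201/17 - 209*I/17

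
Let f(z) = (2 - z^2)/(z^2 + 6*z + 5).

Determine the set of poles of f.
{-5, -1}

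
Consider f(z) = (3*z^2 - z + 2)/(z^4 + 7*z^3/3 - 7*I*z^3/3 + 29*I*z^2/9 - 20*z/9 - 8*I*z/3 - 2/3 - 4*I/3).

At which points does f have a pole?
{-3 + 3*I, -1/3, -I, 1 + I/3}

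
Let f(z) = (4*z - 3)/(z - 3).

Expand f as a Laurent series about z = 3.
Put w = z - (3), i.e. z = w + 3. The denominator is w, so it suffices to rewrite the numerator in powers of w.

P(z) = 4*z - 3
P(w + 3) = 9 + 4*w

Dividing each term by w:
  f = 9/w + 4

Substituting back w = z - 3:
  f(z) = 9/(z - 3) + 4

The series is finite because the numerator is a polynomial; the negative powers form the principal part, and the coefficient of 1/(z - 3) gives Res(f, 3) = 9.

Final answer: 9/(z - 3) + 4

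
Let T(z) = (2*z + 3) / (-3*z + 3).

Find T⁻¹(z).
Set w = T(z) = (2*z + 3) / (-3*z + 3) and solve for z:
  w*(-3*z + 3) = 2*z + 3
  3*w + z*(-3*w - 2) - 3 = 0
  z*(-3*w - 2) = 3 - 3*w
  z = (3*w - 3)/(3*w + 2)
Renaming the variable, T⁻¹(z) = (3*z - 3)/(3*z + 2).
(Check: ad - bc = 15 ≠ 0, so T is invertible.)

Final answer: (3*z - 3)/(3*z + 2)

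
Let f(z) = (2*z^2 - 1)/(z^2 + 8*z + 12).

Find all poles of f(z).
The singularities of f are the zeros of the denominator. Factoring,
  z^2 + 8*z + 12 = (z + 6)*(z + 2)
so the candidates are z = -6, z = -2.

Check the numerator P(z) = 2*z^2 - 1 at each one:
  P(-6) = 71 ≠ 0, so z = -6 is a (simple) pole.
  P(-2) = 7 ≠ 0, so z = -2 is a (simple) pole.

Poles of f: {-6, -2}

Final answer: {-6, -2}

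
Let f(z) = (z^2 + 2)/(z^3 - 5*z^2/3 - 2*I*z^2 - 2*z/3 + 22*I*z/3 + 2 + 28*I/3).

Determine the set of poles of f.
The singularities of f are the zeros of the denominator. Factoring,
  z^3 - 5*z^2/3 - 2*I*z^2 - 2*z/3 + 22*I*z/3 + 2 + 28*I/3 = (z + 1/3 - 3*I)*(z + 1)*(z - 3 + I)
so the candidates are z = -1/3 + 3*I, z = -1, z = 3 - I.

Check the numerator P(z) = z^2 + 2 at each one:
  P(-1/3 + 3*I) = -62/9 - 2*I ≠ 0, so z = -1/3 + 3*I is a (simple) pole.
  P(-1) = 3 ≠ 0, so z = -1 is a (simple) pole.
  P(3 - I) = 10 - 6*I ≠ 0, so z = 3 - I is a (simple) pole.

Poles of f: {-1, -1/3 + 3*I, 3 - I}

Final answer: {-1, -1/3 + 3*I, 3 - I}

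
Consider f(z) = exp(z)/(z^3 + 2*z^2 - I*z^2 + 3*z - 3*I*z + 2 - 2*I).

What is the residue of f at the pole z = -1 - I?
Write f(z) = P(z)/Q(z) with P(z) = exp(z) and Q(z) = z^3 + 2*z^2 - I*z^2 + 3*z - 3*I*z + 2 - 2*I.
The denominator factors as Q(z) = (z + 1 + I)*(z + 1)*(z - 2*I), so z = -1 - I is a simple zero of Q and P is analytic there; z = -1 - I is therefore a simple pole and
  Res(f, z₀) = P(z₀)/Q'(z₀).

Q'(z) = 3*z^2 + 4*z - 2*I*z + 3 - 3*I, so Q'(-1 - I) = -3 + I.
P(-1 - I) = exp(-1 - I).

Res(f, -1 - I) = (exp(-1 - I))/(-3 + I) = (-3/10 - I/10)*exp(-1 - I)

Final answer: (-3/10 - I/10)*exp(-1 - I)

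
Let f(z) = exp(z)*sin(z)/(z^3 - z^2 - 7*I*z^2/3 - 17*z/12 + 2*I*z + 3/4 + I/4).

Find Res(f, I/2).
Write f(z) = P(z)/Q(z) with P(z) = exp(z)*sin(z) and Q(z) = z^3 - z^2 - 7*I*z^2/3 - 17*z/12 + 2*I*z + 3/4 + I/4.
The denominator factors as Q(z) = (z - I/2)*(z - 3*I/2)*(z - 1 - I/3), so z = I/2 is a simple zero of Q and P is analytic there; z = I/2 is therefore a simple pole and
  Res(f, z₀) = P(z₀)/Q'(z₀).

Q'(z) = 3*z^2 - 2*z - 14*I*z/3 - 17/12 + 2*I, so Q'(I/2) = 1/6 + I.
P(I/2) = I*exp(I/2)*sinh(1/2).

Res(f, I/2) = (I*exp(I/2)*sinh(1/2))/(1/6 + I) = (36/37 + 6*I/37)*exp(I/2)*sinh(1/2)

Final answer: (36/37 + 6*I/37)*exp(I/2)*sinh(1/2)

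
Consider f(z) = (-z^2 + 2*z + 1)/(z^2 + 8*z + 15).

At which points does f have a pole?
{-5, -3}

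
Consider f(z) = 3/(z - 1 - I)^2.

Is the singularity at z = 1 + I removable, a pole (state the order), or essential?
Write f(z) = g(z)/(z - 1 - I)^2 with g(z) = 3.
g is entire and g(1 + I) = 3 ≠ 0, so no factor of (z - 1 - I) cancels: the Laurent expansion of f about z = 1 + I starts at the power -2, i.e. lim_{z→z₀} (z - z₀)^2 f(z) = 3 is finite and nonzero.
So z = 1 + I is a pole of order 2.

Final answer: pole of order 2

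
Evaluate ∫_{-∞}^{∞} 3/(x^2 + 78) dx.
sqrt(78)*pi/26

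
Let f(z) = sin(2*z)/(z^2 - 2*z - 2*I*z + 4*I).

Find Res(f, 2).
Write f(z) = P(z)/Q(z) with P(z) = sin(2*z) and Q(z) = z^2 - 2*z - 2*I*z + 4*I.
The denominator factors as Q(z) = (z - 2)*(z - 2*I), so z = 2 is a simple zero of Q and P is analytic there; z = 2 is therefore a simple pole and
  Res(f, z₀) = P(z₀)/Q'(z₀).

Q'(z) = 2*z - 2 - 2*I, so Q'(2) = 2 - 2*I.
P(2) = sin(4).

Res(f, 2) = (sin(4))/(2 - 2*I) = (1/4 + I/4)*sin(4)

Final answer: (1/4 + I/4)*sin(4)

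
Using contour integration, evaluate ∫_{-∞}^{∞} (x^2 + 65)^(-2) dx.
Let f(z) = (z^2 + 65)^(-2). The denominator has no real zeros and deg Q - deg P = 4 ≥ 2, so the integral of f over the upper semicircle |z| = R tends to 0 as R → ∞. Closing the contour in the upper half-plane,
  ∫_{-∞}^{∞} f(x) dx = 2πi · Σ Res(f, z_k)  over the poles with Im z_k > 0.

Zeros of the denominator: z^2 + 65 = 0 gives z = ±sqrt(65)*I.
Upper half-plane: z = sqrt(65)*I (a pole of order 2).

Write f(z) = g(z)/(z - sqrt(65)*I)^2 with g(z) = (z + sqrt(65)*I)^(-2). For a double pole, Res(f, z₀) = g'(z₀):
  g'(z) = -2/(z + sqrt(65)*I)^3
  Res(f, sqrt(65)*I) = g'(sqrt(65)*I) = -sqrt(65)*I/16900

∫_{-∞}^{∞} f(x) dx = 2πi · (-sqrt(65)*I/16900) = sqrt(65)*pi/8450

Final answer: sqrt(65)*pi/8450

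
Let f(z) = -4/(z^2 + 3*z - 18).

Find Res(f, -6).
Write f(z) = P(z)/Q(z) with P(z) = -4 and Q(z) = z^2 + 3*z - 18.
The denominator factors as Q(z) = (z - 3)*(z + 6), so z = -6 is a simple zero of Q and P is analytic there; z = -6 is therefore a simple pole and
  Res(f, z₀) = P(z₀)/Q'(z₀).

Q'(z) = 2*z + 3, so Q'(-6) = -9.
P(-6) = -4.

Res(f, -6) = (-4)/(-9) = 4/9

Final answer: 4/9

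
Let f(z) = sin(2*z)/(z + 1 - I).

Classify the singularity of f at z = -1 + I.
Write f(z) = g(z)/(z + 1 - I) with g(z) = sin(2*z).
g is entire and g(-1 + I) = -sin(2 - 2*I) ≠ 0, so no factor of (z + 1 - I) cancels: the Laurent expansion of f about z = -1 + I starts at the power -1, i.e. lim_{z→z₀} (z - z₀) f(z) = -sin(2 - 2*I) is finite and nonzero.
So z = -1 + I is a pole of order 1.

Final answer: pole of order 1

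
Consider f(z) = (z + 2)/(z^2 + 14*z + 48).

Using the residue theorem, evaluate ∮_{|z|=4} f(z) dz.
0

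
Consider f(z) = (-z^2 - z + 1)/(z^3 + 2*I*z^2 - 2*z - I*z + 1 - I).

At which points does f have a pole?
The singularities of f are the zeros of the denominator. Factoring,
  z^3 + 2*I*z^2 - 2*z - I*z + 1 - I = (z + 1 + I)*(z + I)*(z - 1)
so the candidates are z = -1 - I, z = -I, z = 1.

Check the numerator P(z) = -z^2 - z + 1 at each one:
  P(-1 - I) = 2 - I ≠ 0, so z = -1 - I is a (simple) pole.
  P(-I) = 2 + I ≠ 0, so z = -I is a (simple) pole.
  P(1) = -1 ≠ 0, so z = 1 is a (simple) pole.

Poles of f: {-1 - I, -I, 1}

Final answer: {-1 - I, -I, 1}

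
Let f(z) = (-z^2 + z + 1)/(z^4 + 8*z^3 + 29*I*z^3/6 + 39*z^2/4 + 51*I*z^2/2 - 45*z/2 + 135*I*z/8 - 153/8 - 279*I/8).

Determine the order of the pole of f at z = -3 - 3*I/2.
Factor the denominator:
  z^4 + 8*z^3 + 29*I*z^3/6 + 39*z^2/4 + 51*I*z^2/2 - 45*z/2 + 135*I*z/8 - 153/8 - 279*I/8 = (z + 3 + 3*I/2)^3*(z - 1 + I/3)

The numerator P(z) = -z^2 + z + 1 has P(-3 - 3*I/2) = -35/4 - 21*I/2 ≠ 0, so no factor of (z + 3 + 3*I/2) cancels.
Near z = -3 - 3*I/2 we can therefore write f(z) = g(z)/(z + 3 + 3*I/2)^3 with g analytic at -3 - 3*I/2 and g(-3 - 3*I/2) ≠ 0 (g is the numerator divided by the remaining denominator factors).

Hence z = -3 - 3*I/2 is a pole of order 3.

Final answer: 3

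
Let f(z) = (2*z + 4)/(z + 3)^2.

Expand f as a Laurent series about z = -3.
Put w = z - (-3), i.e. z = w - 3. The denominator is w^2, so it suffices to rewrite the numerator in powers of w.

P(z) = 2*z + 4
P(w - 3) = -2 + 2*w

Dividing each term by w^2:
  f = -2/w^2 + 2/w

Substituting back w = z + 3:
  f(z) = -2/(z + 3)^2 + 2/(z + 3)

The series is finite because the numerator is a polynomial; the negative powers form the principal part, and the coefficient of 1/(z + 3) gives Res(f, -3) = 2.

Final answer: -2/(z + 3)^2 + 2/(z + 3)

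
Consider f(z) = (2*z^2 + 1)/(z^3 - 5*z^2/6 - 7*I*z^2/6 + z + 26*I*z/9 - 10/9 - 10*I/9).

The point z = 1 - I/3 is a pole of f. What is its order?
Factor the denominator:
  z^3 - 5*z^2/6 - 7*I*z^2/6 + z + 26*I*z/9 - 10/9 - 10*I/9 = (z - 1 + I/3)*(z - 1/2 + I/2)*(z + 2/3 - 2*I)

The numerator P(z) = 2*z^2 + 1 has P(1 - I/3) = 25/9 - 4*I/3 ≠ 0, so no factor of (z - 1 + I/3) cancels.
Near z = 1 - I/3 we can therefore write f(z) = g(z)/(z - 1 + I/3) with g analytic at 1 - I/3 and g(1 - I/3) ≠ 0 (g is the numerator divided by the remaining denominator factors).

Hence z = 1 - I/3 is a pole of order 1.

Final answer: 1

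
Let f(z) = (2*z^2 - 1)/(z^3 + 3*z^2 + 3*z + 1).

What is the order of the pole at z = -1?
Factor the denominator:
  z^3 + 3*z^2 + 3*z + 1 = (z + 1)^3

The numerator P(z) = 2*z^2 - 1 has P(-1) = 1 ≠ 0, so no factor of (z + 1) cancels.
Near z = -1 we can therefore write f(z) = g(z)/(z + 1)^3 with g analytic at -1 and g(-1) ≠ 0 (g is just the numerator).

Hence z = -1 is a pole of order 3.

Final answer: 3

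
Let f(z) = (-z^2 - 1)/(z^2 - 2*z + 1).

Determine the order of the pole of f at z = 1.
Factor the denominator:
  z^2 - 2*z + 1 = (z - 1)^2

The numerator P(z) = -z^2 - 1 has P(1) = -2 ≠ 0, so no factor of (z - 1) cancels.
Near z = 1 we can therefore write f(z) = g(z)/(z - 1)^2 with g analytic at 1 and g(1) ≠ 0 (g is just the numerator).

Hence z = 1 is a pole of order 2.

Final answer: 2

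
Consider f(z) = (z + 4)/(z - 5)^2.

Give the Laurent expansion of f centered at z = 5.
Put w = z - (5), i.e. z = w + 5. The denominator is w^2, so it suffices to rewrite the numerator in powers of w.

P(z) = z + 4
P(w + 5) = 9 + w

Dividing each term by w^2:
  f = 9/w^2 + 1/w

Substituting back w = z - 5:
  f(z) = 9/(z - 5)^2 + 1/(z - 5)

The series is finite because the numerator is a polynomial; the negative powers form the principal part, and the coefficient of 1/(z - 5) gives Res(f, 5) = 1.

Final answer: 9/(z - 5)^2 + 1/(z - 5)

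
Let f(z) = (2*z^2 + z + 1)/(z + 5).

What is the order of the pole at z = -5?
Factor the denominator:
  z + 5 = (z + 5)

The numerator P(z) = 2*z^2 + z + 1 has P(-5) = 46 ≠ 0, so no factor of (z + 5) cancels.
Near z = -5 we can therefore write f(z) = g(z)/(z + 5) with g analytic at -5 and g(-5) ≠ 0 (g is just the numerator).

Hence z = -5 is a pole of order 1.

Final answer: 1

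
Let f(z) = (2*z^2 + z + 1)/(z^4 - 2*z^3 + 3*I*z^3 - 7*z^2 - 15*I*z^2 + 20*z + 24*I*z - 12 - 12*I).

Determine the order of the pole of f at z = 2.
2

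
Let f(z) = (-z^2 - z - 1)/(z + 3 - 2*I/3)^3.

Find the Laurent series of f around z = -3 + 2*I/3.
(-59/9 + 10*I/3)/(z + 3 - 2*I/3)^3 + (5 - 4*I/3)/(z + 3 - 2*I/3)^2 - 1/(z + 3 - 2*I/3)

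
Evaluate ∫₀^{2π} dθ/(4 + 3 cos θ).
Let J = ∫₀^{2π} dθ/(4 + 3 cos θ).
Put z = e^{iθ}: then cos θ = (z + 1/z)/2, dθ = dz/(iz), and z runs once counterclockwise around |z| = 1:
  J = ∮_{|z|=1} 1/(4 + 3*(z + 1/z)/2) · dz/(iz) = (2/i) ∮_{|z|=1} dz/(3*z^2 + 8*z + 3).
The roots of 3*z^2 + 8*z + 3 are z = (-4 ± sqrt(4^2 - 3^2))/3, with sqrt(7) = sqrt(7); their product is 1, so only z₊ = -4/3 + sqrt(7)/3 lies inside the unit circle (z₋ = -4/3 - sqrt(7)/3 lies outside).
z₊ is a simple zero of q(z) = 3*z^2 + 8*z + 3, so Res(1/q, z₊) = 1/q'(z₊) with q'(z) = 6*z + 8; and q'(z₊) = 3*(z₊ - z₋) = 2*sqrt(7).
Therefore J = (2/i) · 2πi · 1/(2*sqrt(7)) = 2*pi/(sqrt(7)) = 2*sqrt(7)*pi/7

Final answer: 2*sqrt(7)*pi/7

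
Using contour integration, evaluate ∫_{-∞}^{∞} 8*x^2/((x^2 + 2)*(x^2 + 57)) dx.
8*pi*(-sqrt(2) + sqrt(57))/55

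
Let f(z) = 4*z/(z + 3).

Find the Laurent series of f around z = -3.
Put w = z - (-3), i.e. z = w - 3. The denominator is w, so it suffices to rewrite the numerator in powers of w.

P(z) = 4*z
P(w - 3) = -12 + 4*w

Dividing each term by w:
  f = -12/w + 4

Substituting back w = z + 3:
  f(z) = -12/(z + 3) + 4

The series is finite because the numerator is a polynomial; the negative powers form the principal part, and the coefficient of 1/(z + 3) gives Res(f, -3) = -12.

Final answer: -12/(z + 3) + 4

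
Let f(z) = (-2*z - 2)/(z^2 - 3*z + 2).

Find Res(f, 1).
Write f(z) = P(z)/Q(z) with P(z) = -2*z - 2 and Q(z) = z^2 - 3*z + 2.
The denominator factors as Q(z) = (z - 1)*(z - 2), so z = 1 is a simple zero of Q and P is analytic there; z = 1 is therefore a simple pole and
  Res(f, z₀) = P(z₀)/Q'(z₀).

Q'(z) = 2*z - 3, so Q'(1) = -1.
P(1) = -4.

Res(f, 1) = (-4)/(-1) = 4

Final answer: 4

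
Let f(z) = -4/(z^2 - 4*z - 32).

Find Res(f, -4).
1/3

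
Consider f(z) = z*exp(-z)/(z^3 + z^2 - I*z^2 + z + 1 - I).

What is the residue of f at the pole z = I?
Write f(z) = P(z)/Q(z) with P(z) = z*exp(-z) and Q(z) = z^3 + z^2 - I*z^2 + z + 1 - I.
The denominator factors as Q(z) = (z - I)*(z + I)*(z + 1 - I), so z = I is a simple zero of Q and P is analytic there; z = I is therefore a simple pole and
  Res(f, z₀) = P(z₀)/Q'(z₀).

Q'(z) = 3*z^2 + 2*z - 2*I*z + 1, so Q'(I) = 2*I.
P(I) = I*exp(-I).

Res(f, I) = (I*exp(-I))/(2*I) = exp(-I)/2

Final answer: exp(-I)/2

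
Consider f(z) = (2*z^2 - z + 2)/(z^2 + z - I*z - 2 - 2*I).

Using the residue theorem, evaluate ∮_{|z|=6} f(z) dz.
pi*(-4 - 6*I)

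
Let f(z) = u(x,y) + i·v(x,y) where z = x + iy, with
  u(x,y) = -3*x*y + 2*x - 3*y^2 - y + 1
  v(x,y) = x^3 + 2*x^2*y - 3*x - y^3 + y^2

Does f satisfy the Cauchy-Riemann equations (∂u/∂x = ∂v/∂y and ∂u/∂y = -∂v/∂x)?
∂u/∂x = 2 - 3*y
∂v/∂y = 2*x^2 - 3*y^2 + 2*y
∂u/∂y = -3*x - 6*y - 1
∂v/∂x = 3*x^2 + 4*x*y - 3
∂u/∂x ≠ ∂v/∂y and ∂u/∂y ≠ -∂v/∂x; the Cauchy-Riemann equations are not satisfied, so f is not analytic.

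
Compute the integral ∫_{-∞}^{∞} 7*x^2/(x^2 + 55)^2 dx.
Let f(z) = 7*z^2/(z^2 + 55)^2. The denominator has no real zeros and deg Q - deg P = 2 ≥ 2, so the integral of f over the upper semicircle |z| = R tends to 0 as R → ∞. Closing the contour in the upper half-plane,
  ∫_{-∞}^{∞} f(x) dx = 2πi · Σ Res(f, z_k)  over the poles with Im z_k > 0.

Zeros of the denominator: z^2 + 55 = 0 gives z = ±sqrt(55)*I.
Upper half-plane: z = sqrt(55)*I (a pole of order 2).

Write f(z) = g(z)/(z - sqrt(55)*I)^2 with g(z) = 7*z^2/(z + sqrt(55)*I)^2. For a double pole, Res(f, z₀) = g'(z₀):
  g'(z) = 14*sqrt(55)*I*z/(z + sqrt(55)*I)^3
  Res(f, sqrt(55)*I) = g'(sqrt(55)*I) = -7*sqrt(55)*I/220

∫_{-∞}^{∞} f(x) dx = 2πi · (-7*sqrt(55)*I/220) = 7*sqrt(55)*pi/110

Final answer: 7*sqrt(55)*pi/110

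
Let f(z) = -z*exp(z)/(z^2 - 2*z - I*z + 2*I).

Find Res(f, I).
Write f(z) = P(z)/Q(z) with P(z) = -z*exp(z) and Q(z) = z^2 - 2*z - I*z + 2*I.
The denominator factors as Q(z) = (z - I)*(z - 2), so z = I is a simple zero of Q and P is analytic there; z = I is therefore a simple pole and
  Res(f, z₀) = P(z₀)/Q'(z₀).

Q'(z) = 2*z - 2 - I, so Q'(I) = -2 + I.
P(I) = -I*exp(I).

Res(f, I) = (-I*exp(I))/(-2 + I) = (-1/5 + 2*I/5)*exp(I)

Final answer: (-1/5 + 2*I/5)*exp(I)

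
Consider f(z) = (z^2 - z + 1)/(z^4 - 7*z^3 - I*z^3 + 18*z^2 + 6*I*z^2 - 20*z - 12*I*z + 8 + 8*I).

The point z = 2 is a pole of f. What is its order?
Factor the denominator:
  z^4 - 7*z^3 - I*z^3 + 18*z^2 + 6*I*z^2 - 20*z - 12*I*z + 8 + 8*I = (z - 2)^3*(z - 1 - I)

The numerator P(z) = z^2 - z + 1 has P(2) = 3 ≠ 0, so no factor of (z - 2) cancels.
Near z = 2 we can therefore write f(z) = g(z)/(z - 2)^3 with g analytic at 2 and g(2) ≠ 0 (g is the numerator divided by the remaining denominator factors).

Hence z = 2 is a pole of order 3.

Final answer: 3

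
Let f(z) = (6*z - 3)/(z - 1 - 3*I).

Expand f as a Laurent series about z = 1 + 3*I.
Put w = z - (1 + 3*I), i.e. z = w + 1 + 3*I. The denominator is w, so it suffices to rewrite the numerator in powers of w.

P(z) = 6*z - 3
P(w + 1 + 3*I) = 3 + 18*I + 6*w

Dividing each term by w:
  f = (3 + 18*I)/w + 6

Substituting back w = z - 1 - 3*I:
  f(z) = (3 + 18*I)/(z - 1 - 3*I) + 6

The series is finite because the numerator is a polynomial; the negative powers form the principal part, and the coefficient of 1/(z - 1 - 3*I) gives Res(f, 1 + 3*I) = 3 + 18*I.

Final answer: (3 + 18*I)/(z - 1 - 3*I) + 6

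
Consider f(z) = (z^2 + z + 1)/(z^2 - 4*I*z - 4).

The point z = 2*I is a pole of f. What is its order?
Factor the denominator:
  z^2 - 4*I*z - 4 = (z - 2*I)^2

The numerator P(z) = z^2 + z + 1 has P(2*I) = -3 + 2*I ≠ 0, so no factor of (z - 2*I) cancels.
Near z = 2*I we can therefore write f(z) = g(z)/(z - 2*I)^2 with g analytic at 2*I and g(2*I) ≠ 0 (g is just the numerator).

Hence z = 2*I is a pole of order 2.

Final answer: 2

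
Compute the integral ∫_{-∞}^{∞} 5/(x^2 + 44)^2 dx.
Let f(z) = 5/(z^2 + 44)^2. The denominator has no real zeros and deg Q - deg P = 4 ≥ 2, so the integral of f over the upper semicircle |z| = R tends to 0 as R → ∞. Closing the contour in the upper half-plane,
  ∫_{-∞}^{∞} f(x) dx = 2πi · Σ Res(f, z_k)  over the poles with Im z_k > 0.

Zeros of the denominator: z^2 + 44 = 0 gives z = ±2*sqrt(11)*I.
Upper half-plane: z = 2*sqrt(11)*I (a pole of order 2).

Write f(z) = g(z)/(z - 2*sqrt(11)*I)^2 with g(z) = 5/(z + 2*sqrt(11)*I)^2. For a double pole, Res(f, z₀) = g'(z₀):
  g'(z) = -10/(z + 2*sqrt(11)*I)^3
  Res(f, 2*sqrt(11)*I) = g'(2*sqrt(11)*I) = -5*sqrt(11)*I/3872

∫_{-∞}^{∞} f(x) dx = 2πi · (-5*sqrt(11)*I/3872) = 5*sqrt(11)*pi/1936

Final answer: 5*sqrt(11)*pi/1936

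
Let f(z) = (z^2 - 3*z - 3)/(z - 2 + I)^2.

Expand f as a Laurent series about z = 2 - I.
Put w = z - (2 - I), i.e. z = w + 2 - I. The denominator is w^2, so it suffices to rewrite the numerator in powers of w.

P(z) = z^2 - 3*z - 3
P(w + 2 - I) = -6 - I + (1 - 2*I)*w + w^2

Dividing each term by w^2:
  f = (-6 - I)/w^2 + (1 - 2*I)/w + 1

Substituting back w = z - 2 + I:
  f(z) = (-6 - I)/(z - 2 + I)^2 + (1 - 2*I)/(z - 2 + I) + 1

The series is finite because the numerator is a polynomial; the negative powers form the principal part, and the coefficient of 1/(z - 2 + I) gives Res(f, 2 - I) = 1 - 2*I.

Final answer: (-6 - I)/(z - 2 + I)^2 + (1 - 2*I)/(z - 2 + I) + 1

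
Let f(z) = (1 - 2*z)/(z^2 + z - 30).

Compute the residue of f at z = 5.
Write f(z) = P(z)/Q(z) with P(z) = 1 - 2*z and Q(z) = z^2 + z - 30.
The denominator factors as Q(z) = (z + 6)*(z - 5), so z = 5 is a simple zero of Q and P is analytic there; z = 5 is therefore a simple pole and
  Res(f, z₀) = P(z₀)/Q'(z₀).

Q'(z) = 2*z + 1, so Q'(5) = 11.
P(5) = -9.

Res(f, 5) = (-9)/(11) = -9/11

Final answer: -9/11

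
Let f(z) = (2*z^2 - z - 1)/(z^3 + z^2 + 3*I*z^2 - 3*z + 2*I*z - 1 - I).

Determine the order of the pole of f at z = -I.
Factor the denominator:
  z^3 + z^2 + 3*I*z^2 - 3*z + 2*I*z - 1 - I = (z + I)^2*(z + 1 + I)

The numerator P(z) = 2*z^2 - z - 1 has P(-I) = -3 + I ≠ 0, so no factor of (z + I) cancels.
Near z = -I we can therefore write f(z) = g(z)/(z + I)^2 with g analytic at -I and g(-I) ≠ 0 (g is the numerator divided by the remaining denominator factors).

Hence z = -I is a pole of order 2.

Final answer: 2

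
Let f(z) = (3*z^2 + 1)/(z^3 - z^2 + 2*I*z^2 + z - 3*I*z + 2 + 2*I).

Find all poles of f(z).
The singularities of f are the zeros of the denominator. Factoring,
  z^3 - z^2 + 2*I*z^2 + z - 3*I*z + 2 + 2*I = (z + I)*(z - 1 - I)*(z + 2*I)
so the candidates are z = -I, z = 1 + I, z = -2*I.

Check the numerator P(z) = 3*z^2 + 1 at each one:
  P(-I) = -2 ≠ 0, so z = -I is a (simple) pole.
  P(1 + I) = 1 + 6*I ≠ 0, so z = 1 + I is a (simple) pole.
  P(-2*I) = -11 ≠ 0, so z = -2*I is a (simple) pole.

Poles of f: {-2*I, -I, 1 + I}

Final answer: {-2*I, -I, 1 + I}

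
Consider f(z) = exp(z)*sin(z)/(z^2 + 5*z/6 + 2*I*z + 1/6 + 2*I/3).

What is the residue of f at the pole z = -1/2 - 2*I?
Write f(z) = P(z)/Q(z) with P(z) = exp(z)*sin(z) and Q(z) = z^2 + 5*z/6 + 2*I*z + 1/6 + 2*I/3.
The denominator factors as Q(z) = (z + 1/3)*(z + 1/2 + 2*I), so z = -1/2 - 2*I is a simple zero of Q and P is analytic there; z = -1/2 - 2*I is therefore a simple pole and
  Res(f, z₀) = P(z₀)/Q'(z₀).

Q'(z) = 2*z + 5/6 + 2*I, so Q'(-1/2 - 2*I) = -1/6 - 2*I.
P(-1/2 - 2*I) = -exp(-1/2 - 2*I)*sin(1/2 + 2*I).

Res(f, -1/2 - 2*I) = (-exp(-1/2 - 2*I)*sin(1/2 + 2*I))/(-1/6 - 2*I) = (6/145 - 72*I/145)*exp(-1/2 - 2*I)*sin(1/2 + 2*I)

Final answer: (6/145 - 72*I/145)*exp(-1/2 - 2*I)*sin(1/2 + 2*I)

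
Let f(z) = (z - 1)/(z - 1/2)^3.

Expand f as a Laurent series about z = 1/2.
Put w = z - (1/2), i.e. z = w + 1/2. The denominator is w^3, so it suffices to rewrite the numerator in powers of w.

P(z) = z - 1
P(w + 1/2) = -1/2 + w

Dividing each term by w^3:
  f = -1/(2*w^3) + 1/w^2

Substituting back w = z - 1/2:
  f(z) = -1/(2*(z - 1/2)^3) + 1/(z - 1/2)^2

The series is finite because the numerator is a polynomial; the negative powers form the principal part.

Final answer: -1/(2*(z - 1/2)^3) + 1/(z - 1/2)^2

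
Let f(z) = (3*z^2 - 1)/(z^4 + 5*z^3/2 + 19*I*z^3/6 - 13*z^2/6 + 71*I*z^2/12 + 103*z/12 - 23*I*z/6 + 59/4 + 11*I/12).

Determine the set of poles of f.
The singularities of f are the zeros of the denominator. Factoring,
  z^4 + 5*z^3/2 + 19*I*z^3/6 - 13*z^2/6 + 71*I*z^2/12 + 103*z/12 - 23*I*z/6 + 59/4 + 11*I/12 = (z + 3 + 2*I/3)*(z - 1 - I)*(z - 1/2 + 3*I)*(z + 1 + I/2)
so the candidates are z = -3 - 2*I/3, z = 1 + I, z = 1/2 - 3*I, z = -1 - I/2.

Check the numerator P(z) = 3*z^2 - 1 at each one:
  P(-3 - 2*I/3) = 74/3 + 12*I ≠ 0, so z = -3 - 2*I/3 is a (simple) pole.
  P(1 + I) = -1 + 6*I ≠ 0, so z = 1 + I is a (simple) pole.
  P(1/2 - 3*I) = -109/4 - 9*I ≠ 0, so z = 1/2 - 3*I is a (simple) pole.
  P(-1 - I/2) = 5/4 + 3*I ≠ 0, so z = -1 - I/2 is a (simple) pole.

Poles of f: {-3 - 2*I/3, -1 - I/2, 1/2 - 3*I, 1 + I}

Final answer: {-3 - 2*I/3, -1 - I/2, 1/2 - 3*I, 1 + I}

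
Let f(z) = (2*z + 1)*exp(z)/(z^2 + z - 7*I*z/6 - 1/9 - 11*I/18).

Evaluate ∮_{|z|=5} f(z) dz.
By the residue theorem, ∮_C f(z) dz = 2πi · (sum of the residues of f at the poles inside |z| = 5).

The denominator factors as (z + 2/3 - I/2)*(z + 1/3 - 2*I/3), so the singularities of f are simple poles at z = -2/3 + I/2, z = -1/3 + 2*I/3.
  |-2/3 + I/2|² = 25/36 < 25 = 5², so this pole is inside the contour.
  |-1/3 + 2*I/3|² = 5/9 < 25 = 5², so this pole is inside the contour.

With P(z) = (2*z + 1)*exp(z) and Q(z) = z^2 + z - 7*I*z/6 - 1/9 - 11*I/18, each pole is simple, so Res(f, z₀) = P(z₀)/Q'(z₀) with Q'(z) = 2*z + 1 - 7*I/6.
  Res(f, -2/3 + I/2) = P(-2/3 + I/2)/Q'(-2/3 + I/2) = ((-1/3 + I)*exp(-2/3 + I/2))/(-1/3 - I/6) = (-2/5 - 14*I/5)*exp(-2/3 + I/2)
  Res(f, -1/3 + 2*I/3) = P(-1/3 + 2*I/3)/Q'(-1/3 + 2*I/3) = ((1/3 + 4*I/3)*exp(-1/3 + 2*I/3))/(1/3 + I/6) = (12/5 + 14*I/5)*exp(-1/3 + 2*I/3)

Sum of residues inside C: (-2/5 - 14*I/5)*exp(-2/3 + I/2) + (12/5 + 14*I/5)*exp(-1/3 + 2*I/3)
∮_C f(z) dz = 2πi · ((-2/5 - 14*I/5)*exp(-2/3 + I/2) + (12/5 + 14*I/5)*exp(-1/3 + 2*I/3)) = pi*(-28/5 + 24*I/5)*exp(-1/3 + 2*I/3) + pi*(28/5 - 4*I/5)*exp(-2/3 + I/2)

Final answer: pi*(-28/5 + 24*I/5)*exp(-1/3 + 2*I/3) + pi*(28/5 - 4*I/5)*exp(-2/3 + I/2)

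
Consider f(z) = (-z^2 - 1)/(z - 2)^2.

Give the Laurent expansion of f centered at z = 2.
Put w = z - (2), i.e. z = w + 2. The denominator is w^2, so it suffices to rewrite the numerator in powers of w.

P(z) = -z^2 - 1
P(w + 2) = -5 - 4*w - w^2

Dividing each term by w^2:
  f = -5/w^2 - 4/w - 1

Substituting back w = z - 2:
  f(z) = -5/(z - 2)^2 - 4/(z - 2) - 1

The series is finite because the numerator is a polynomial; the negative powers form the principal part, and the coefficient of 1/(z - 2) gives Res(f, 2) = -4.

Final answer: -5/(z - 2)^2 - 4/(z - 2) - 1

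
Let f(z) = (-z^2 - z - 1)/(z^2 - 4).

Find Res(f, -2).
3/4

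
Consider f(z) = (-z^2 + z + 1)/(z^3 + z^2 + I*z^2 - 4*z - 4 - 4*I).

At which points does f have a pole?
{-2, -1 - I, 2}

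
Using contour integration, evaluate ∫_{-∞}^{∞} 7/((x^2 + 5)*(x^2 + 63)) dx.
Let f(z) = 7/((z^2 + 5)*(z^2 + 63)). The denominator has no real zeros and deg Q - deg P = 4 ≥ 2, so the integral of f over the upper semicircle |z| = R tends to 0 as R → ∞. Closing the contour in the upper half-plane,
  ∫_{-∞}^{∞} f(x) dx = 2πi · Σ Res(f, z_k)  over the poles with Im z_k > 0.

Zeros of the denominator: z^2 + 5 = 0 gives z = ±sqrt(5)*I; z^2 + 63 = 0 gives z = ±3*sqrt(7)*I.
Upper half-plane: z = sqrt(5)*I, z = 3*sqrt(7)*I (simple).

Each pole is a simple zero of Q(z) = z^4 + 68*z^2 + 315, so Res(f, z₀) = P(z₀)/Q'(z₀) with P(z) = 7, Q'(z) = 4*z^3 + 136*z:
  Res(f, sqrt(5)*I) = (7)/(116*sqrt(5)*I) = -7*sqrt(5)*I/580
  Res(f, 3*sqrt(7)*I) = (7)/(-348*sqrt(7)*I) = sqrt(7)*I/348

Sum of residues: I*(-21*sqrt(5) + 5*sqrt(7))/1740
∫_{-∞}^{∞} f(x) dx = 2πi · (I*(-21*sqrt(5) + 5*sqrt(7))/1740) = pi*(-5*sqrt(7) + 21*sqrt(5))/870

Final answer: pi*(-5*sqrt(7) + 21*sqrt(5))/870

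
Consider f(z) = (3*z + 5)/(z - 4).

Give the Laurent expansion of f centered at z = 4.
Put w = z - (4), i.e. z = w + 4. The denominator is w, so it suffices to rewrite the numerator in powers of w.

P(z) = 3*z + 5
P(w + 4) = 17 + 3*w

Dividing each term by w:
  f = 17/w + 3

Substituting back w = z - 4:
  f(z) = 17/(z - 4) + 3

The series is finite because the numerator is a polynomial; the negative powers form the principal part, and the coefficient of 1/(z - 4) gives Res(f, 4) = 17.

Final answer: 17/(z - 4) + 3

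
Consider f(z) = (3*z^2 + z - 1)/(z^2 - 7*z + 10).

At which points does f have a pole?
{2, 5}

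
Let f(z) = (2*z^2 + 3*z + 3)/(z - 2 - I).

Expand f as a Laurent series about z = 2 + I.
Put w = z - (2 + I), i.e. z = w + 2 + I. The denominator is w, so it suffices to rewrite the numerator in powers of w.

P(z) = 2*z^2 + 3*z + 3
P(w + 2 + I) = 15 + 11*I + (11 + 4*I)*w + 2*w^2

Dividing each term by w:
  f = (15 + 11*I)/w + 11 + 4*I + 2*w

Substituting back w = z - 2 - I:
  f(z) = (15 + 11*I)/(z - 2 - I) + 11 + 4*I + 2*(z - 2 - I)

The series is finite because the numerator is a polynomial; the negative powers form the principal part, and the coefficient of 1/(z - 2 - I) gives Res(f, 2 + I) = 15 + 11*I.

Final answer: (15 + 11*I)/(z - 2 - I) + 11 + 4*I + 2*(z - 2 - I)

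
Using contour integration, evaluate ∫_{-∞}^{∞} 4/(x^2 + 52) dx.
Let f(z) = 4/(z^2 + 52). The denominator has no real zeros and deg Q - deg P = 2 ≥ 2, so the integral of f over the upper semicircle |z| = R tends to 0 as R → ∞. Closing the contour in the upper half-plane,
  ∫_{-∞}^{∞} f(x) dx = 2πi · Σ Res(f, z_k)  over the poles with Im z_k > 0.

Zeros of the denominator: z^2 + 52 = 0 gives z = ±2*sqrt(13)*I.
Upper half-plane: z = 2*sqrt(13)*I (simple).

Each pole is a simple zero of Q(z) = z^2 + 52, so Res(f, z₀) = P(z₀)/Q'(z₀) with P(z) = 4, Q'(z) = 2*z:
  Res(f, 2*sqrt(13)*I) = (4)/(4*sqrt(13)*I) = -sqrt(13)*I/13

∫_{-∞}^{∞} f(x) dx = 2πi · (-sqrt(13)*I/13) = 2*sqrt(13)*pi/13

Final answer: 2*sqrt(13)*pi/13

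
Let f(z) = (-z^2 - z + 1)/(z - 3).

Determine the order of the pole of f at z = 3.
Factor the denominator:
  z - 3 = (z - 3)

The numerator P(z) = -z^2 - z + 1 has P(3) = -11 ≠ 0, so no factor of (z - 3) cancels.
Near z = 3 we can therefore write f(z) = g(z)/(z - 3) with g analytic at 3 and g(3) ≠ 0 (g is just the numerator).

Hence z = 3 is a pole of order 1.

Final answer: 1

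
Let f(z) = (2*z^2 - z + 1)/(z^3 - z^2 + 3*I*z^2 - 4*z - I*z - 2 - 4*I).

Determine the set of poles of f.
The singularities of f are the zeros of the denominator. Factoring,
  z^3 - z^2 + 3*I*z^2 - 4*z - I*z - 2 - 4*I = (z + 2*I)*(z + 1)*(z - 2 + I)
so the candidates are z = -2*I, z = -1, z = 2 - I.

Check the numerator P(z) = 2*z^2 - z + 1 at each one:
  P(-2*I) = -7 + 2*I ≠ 0, so z = -2*I is a (simple) pole.
  P(-1) = 4 ≠ 0, so z = -1 is a (simple) pole.
  P(2 - I) = 5 - 7*I ≠ 0, so z = 2 - I is a (simple) pole.

Poles of f: {-1, -2*I, 2 - I}

Final answer: {-1, -2*I, 2 - I}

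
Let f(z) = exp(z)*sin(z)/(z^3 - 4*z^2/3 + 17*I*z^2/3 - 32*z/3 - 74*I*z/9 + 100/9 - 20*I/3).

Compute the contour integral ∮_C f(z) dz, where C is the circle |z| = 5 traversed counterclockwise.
By the residue theorem, ∮_C f(z) dz = 2πi · (sum of the residues of f at the poles inside |z| = 5).

The denominator factors as (z - 2 + 2*I/3)*(z + 2/3 + 3*I)*(z + 2*I), so the singularities of f are simple poles at z = 2 - 2*I/3, z = -2/3 - 3*I, z = -2*I.
  |2 - 2*I/3|² = 40/9 < 25 = 5², so this pole is inside the contour.
  |-2/3 - 3*I|² = 85/9 < 25 = 5², so this pole is inside the contour.
  |-2*I|² = 4 < 25 = 5², so this pole is inside the contour.

With P(z) = exp(z)*sin(z) and Q(z) = z^3 - 4*z^2/3 + 17*I*z^2/3 - 32*z/3 - 74*I*z/9 + 100/9 - 20*I/3, each pole is simple, so Res(f, z₀) = P(z₀)/Q'(z₀) with Q'(z) = 3*z^2 - 8*z/3 + 34*I*z/3 - 32/3 - 74*I/9.
  Res(f, 2 - 2*I/3) = P(2 - 2*I/3)/Q'(2 - 2*I/3) = (exp(2 - 2*I/3)*sin(2 - 2*I/3))/(20/9 + 74*I/9) = (45/1469 - 333*I/2938)*exp(2 - 2*I/3)*sin(2 - 2*I/3)
  Res(f, -2/3 - 3*I) = P(-2/3 - 3*I)/Q'(-2/3 - 3*I) = (-exp(-2/3 - 3*I)*sin(2/3 + 3*I))/(-5/9 + 38*I/9) = (45/1469 + 342*I/1469)*exp(-2/3 - 3*I)*sin(2/3 + 3*I)
  Res(f, -2*I) = P(-2*I)/Q'(-2*I) = (-I*exp(-2*I)*sinh(2))/(-26*I/9) = 9*exp(-2*I)*sinh(2)/26

Sum of residues inside C: 9*exp(-2*I)*sinh(2)/26 + (45/1469 - 333*I/2938)*exp(2 - 2*I/3)*sin(2 - 2*I/3) + (45/1469 + 342*I/1469)*exp(-2/3 - 3*I)*sin(2/3 + 3*I)
∮_C f(z) dz = 2πi · (9*exp(-2*I)*sinh(2)/26 + (45/1469 - 333*I/2938)*exp(2 - 2*I/3)*sin(2 - 2*I/3) + (45/1469 + 342*I/1469)*exp(-2/3 - 3*I)*sin(2/3 + 3*I)) = 9*I*pi*exp(-2*I)*sinh(2)/13 + pi*(333/1469 + 90*I/1469)*exp(2 - 2*I/3)*sin(2 - 2*I/3) + pi*(-684/1469 + 90*I/1469)*exp(-2/3 - 3*I)*sin(2/3 + 3*I)

Final answer: 9*I*pi*exp(-2*I)*sinh(2)/13 + pi*(333/1469 + 90*I/1469)*exp(2 - 2*I/3)*sin(2 - 2*I/3) + pi*(-684/1469 + 90*I/1469)*exp(-2/3 - 3*I)*sin(2/3 + 3*I)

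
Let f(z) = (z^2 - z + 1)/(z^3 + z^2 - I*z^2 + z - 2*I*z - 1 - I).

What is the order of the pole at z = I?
2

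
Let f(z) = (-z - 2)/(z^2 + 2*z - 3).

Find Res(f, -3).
Write f(z) = P(z)/Q(z) with P(z) = -z - 2 and Q(z) = z^2 + 2*z - 3.
The denominator factors as Q(z) = (z + 3)*(z - 1), so z = -3 is a simple zero of Q and P is analytic there; z = -3 is therefore a simple pole and
  Res(f, z₀) = P(z₀)/Q'(z₀).

Q'(z) = 2*z + 2, so Q'(-3) = -4.
P(-3) = 1.

Res(f, -3) = (1)/(-4) = -1/4

Final answer: -1/4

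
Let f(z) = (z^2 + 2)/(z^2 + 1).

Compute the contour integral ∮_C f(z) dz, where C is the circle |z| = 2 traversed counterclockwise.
0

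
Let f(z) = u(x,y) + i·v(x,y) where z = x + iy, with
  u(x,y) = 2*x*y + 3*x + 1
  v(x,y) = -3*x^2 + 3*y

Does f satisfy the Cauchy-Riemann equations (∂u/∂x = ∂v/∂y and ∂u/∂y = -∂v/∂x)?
∂u/∂x = 2*y + 3
∂v/∂y = 3
∂u/∂y = 2*x
∂v/∂x = -6*x
∂u/∂x ≠ ∂v/∂y and ∂u/∂y ≠ -∂v/∂x; the Cauchy-Riemann equations are not satisfied, so f is not analytic.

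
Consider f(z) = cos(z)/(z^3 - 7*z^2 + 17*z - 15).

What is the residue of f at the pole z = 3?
cos(3)/2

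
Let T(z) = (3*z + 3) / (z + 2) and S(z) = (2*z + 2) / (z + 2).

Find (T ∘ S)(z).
(9*z + 12)/(4*z + 6)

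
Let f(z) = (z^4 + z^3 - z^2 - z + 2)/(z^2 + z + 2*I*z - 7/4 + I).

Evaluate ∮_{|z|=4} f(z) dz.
By the residue theorem, ∮_C f(z) dz = 2πi · (sum of the residues of f at the poles inside |z| = 4).

The denominator factors as (z - 1/2 + I)*(z + 3/2 + I), so the singularities of f are simple poles at z = 1/2 - I, z = -3/2 - I.
  |1/2 - I|² = 5/4 < 16 = 4², so this pole is inside the contour.
  |-3/2 - I|² = 13/4 < 16 = 4², so this pole is inside the contour.

With P(z) = z^4 + z^3 - z^2 - z + 2 and Q(z) = z^2 + z + 2*I*z - 7/4 + I, each pole is simple, so Res(f, z₀) = P(z₀)/Q'(z₀) with Q'(z) = 2*z + 1 + 2*I.
  Res(f, 1/2 - I) = P(1/2 - I)/Q'(1/2 - I) = (7/16 + 15*I/4)/(2) = 7/32 + 15*I/8
  Res(f, -3/2 - I) = P(-3/2 - I)/Q'(-3/2 - I) = (-65/16 - I/4)/(-2) = 65/32 + I/8

Sum of residues inside C: 9/4 + 2*I
∮_C f(z) dz = 2πi · (9/4 + 2*I) = pi*(-4 + 9*I/2)

Final answer: pi*(-4 + 9*I/2)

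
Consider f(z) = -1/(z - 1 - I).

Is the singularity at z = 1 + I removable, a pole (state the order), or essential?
Write f(z) = g(z)/(z - 1 - I) with g(z) = -1.
g is entire and g(1 + I) = -1 ≠ 0, so no factor of (z - 1 - I) cancels: the Laurent expansion of f about z = 1 + I starts at the power -1, i.e. lim_{z→z₀} (z - z₀) f(z) = -1 is finite and nonzero.
So z = 1 + I is a pole of order 1.

Final answer: pole of order 1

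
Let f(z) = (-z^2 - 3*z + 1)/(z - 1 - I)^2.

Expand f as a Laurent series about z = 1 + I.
Put w = z - (1 + I), i.e. z = w + 1 + I. The denominator is w^2, so it suffices to rewrite the numerator in powers of w.

P(z) = -z^2 - 3*z + 1
P(w + 1 + I) = -2 - 5*I + (-5 - 2*I)*w - w^2

Dividing each term by w^2:
  f = (-2 - 5*I)/w^2 + (-5 - 2*I)/w - 1

Substituting back w = z - 1 - I:
  f(z) = (-2 - 5*I)/(z - 1 - I)^2 + (-5 - 2*I)/(z - 1 - I) - 1

The series is finite because the numerator is a polynomial; the negative powers form the principal part, and the coefficient of 1/(z - 1 - I) gives Res(f, 1 + I) = -5 - 2*I.

Final answer: (-2 - 5*I)/(z - 1 - I)^2 + (-5 - 2*I)/(z - 1 - I) - 1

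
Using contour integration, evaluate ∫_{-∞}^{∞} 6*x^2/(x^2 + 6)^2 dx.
Let f(z) = 6*z^2/(z^2 + 6)^2. The denominator has no real zeros and deg Q - deg P = 2 ≥ 2, so the integral of f over the upper semicircle |z| = R tends to 0 as R → ∞. Closing the contour in the upper half-plane,
  ∫_{-∞}^{∞} f(x) dx = 2πi · Σ Res(f, z_k)  over the poles with Im z_k > 0.

Zeros of the denominator: z^2 + 6 = 0 gives z = ±sqrt(6)*I.
Upper half-plane: z = sqrt(6)*I (a pole of order 2).

Write f(z) = g(z)/(z - sqrt(6)*I)^2 with g(z) = 6*z^2/(z + sqrt(6)*I)^2. For a double pole, Res(f, z₀) = g'(z₀):
  g'(z) = 12*sqrt(6)*I*z/(z + sqrt(6)*I)^3
  Res(f, sqrt(6)*I) = g'(sqrt(6)*I) = -sqrt(6)*I/4

∫_{-∞}^{∞} f(x) dx = 2πi · (-sqrt(6)*I/4) = sqrt(6)*pi/2

Final answer: sqrt(6)*pi/2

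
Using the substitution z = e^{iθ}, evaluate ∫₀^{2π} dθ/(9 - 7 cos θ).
sqrt(2)*pi/4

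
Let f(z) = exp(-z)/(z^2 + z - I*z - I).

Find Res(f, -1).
Write f(z) = P(z)/Q(z) with P(z) = exp(-z) and Q(z) = z^2 + z - I*z - I.
The denominator factors as Q(z) = (z - I)*(z + 1), so z = -1 is a simple zero of Q and P is analytic there; z = -1 is therefore a simple pole and
  Res(f, z₀) = P(z₀)/Q'(z₀).

Q'(z) = 2*z + 1 - I, so Q'(-1) = -1 - I.
P(-1) = exp(1).

Res(f, -1) = (exp(1))/(-1 - I) = exp(1)*(-1/2 + I/2)

Final answer: exp(1)*(-1/2 + I/2)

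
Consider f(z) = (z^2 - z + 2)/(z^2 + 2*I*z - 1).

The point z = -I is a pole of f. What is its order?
Factor the denominator:
  z^2 + 2*I*z - 1 = (z + I)^2

The numerator P(z) = z^2 - z + 2 has P(-I) = 1 + I ≠ 0, so no factor of (z + I) cancels.
Near z = -I we can therefore write f(z) = g(z)/(z + I)^2 with g analytic at -I and g(-I) ≠ 0 (g is just the numerator).

Hence z = -I is a pole of order 2.

Final answer: 2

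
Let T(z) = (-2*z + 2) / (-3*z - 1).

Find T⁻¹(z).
Set w = T(z) = (-2*z + 2) / (-3*z - 1) and solve for z:
  w*(-3*z - 1) = -2*z + 2
  -w + z*(2 - 3*w) - 2 = 0
  z*(2 - 3*w) = w + 2
  z = (-w - 2)/(3*w - 2)
Renaming the variable, T⁻¹(z) = (-z - 2)/(3*z - 2).
(Check: ad - bc = 8 ≠ 0, so T is invertible.)

Final answer: (-z - 2)/(3*z - 2)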